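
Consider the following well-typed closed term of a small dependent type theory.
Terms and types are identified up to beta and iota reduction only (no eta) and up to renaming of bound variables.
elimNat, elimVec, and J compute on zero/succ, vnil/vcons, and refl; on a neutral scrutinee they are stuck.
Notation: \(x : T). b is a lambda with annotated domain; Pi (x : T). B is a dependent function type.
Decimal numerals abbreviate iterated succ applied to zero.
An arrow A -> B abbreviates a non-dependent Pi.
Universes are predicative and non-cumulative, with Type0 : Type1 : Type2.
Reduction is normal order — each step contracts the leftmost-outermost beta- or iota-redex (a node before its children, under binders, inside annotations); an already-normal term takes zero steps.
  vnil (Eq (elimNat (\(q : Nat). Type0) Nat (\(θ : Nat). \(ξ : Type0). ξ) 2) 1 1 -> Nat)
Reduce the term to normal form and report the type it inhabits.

resulting normal form:
  vnil (Eq Nat 1 1 -> Nat)
inferred type:
  Vec (Eq Nat 1 1 -> Nat) 0
observation: contracting an elimNat iota-redex first, the term normalizes in 7 steps.


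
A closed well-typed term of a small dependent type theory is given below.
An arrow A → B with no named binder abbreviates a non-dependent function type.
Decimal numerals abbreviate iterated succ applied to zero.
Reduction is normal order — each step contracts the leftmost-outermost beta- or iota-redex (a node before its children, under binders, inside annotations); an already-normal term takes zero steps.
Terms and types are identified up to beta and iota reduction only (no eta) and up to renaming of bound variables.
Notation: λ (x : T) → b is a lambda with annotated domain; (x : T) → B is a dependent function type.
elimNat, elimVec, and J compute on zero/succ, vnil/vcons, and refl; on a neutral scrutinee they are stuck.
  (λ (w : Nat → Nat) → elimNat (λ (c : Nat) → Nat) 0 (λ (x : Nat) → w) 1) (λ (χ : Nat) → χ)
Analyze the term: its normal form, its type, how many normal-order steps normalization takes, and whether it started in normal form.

normal form:
  0
type:
  Nat
reduction steps (normal order): 5
already normal: no
first contracted redex: a beta-redex


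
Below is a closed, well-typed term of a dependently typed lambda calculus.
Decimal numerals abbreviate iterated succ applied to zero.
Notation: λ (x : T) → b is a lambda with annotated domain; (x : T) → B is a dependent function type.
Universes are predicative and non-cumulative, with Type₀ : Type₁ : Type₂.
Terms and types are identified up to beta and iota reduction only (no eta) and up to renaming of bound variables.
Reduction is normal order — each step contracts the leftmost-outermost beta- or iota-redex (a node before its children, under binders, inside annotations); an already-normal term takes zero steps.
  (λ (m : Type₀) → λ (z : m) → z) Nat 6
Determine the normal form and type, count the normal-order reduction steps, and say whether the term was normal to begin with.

reduced normal form:
  6
type:
  Nat
normal-order step count: 2
started in normal form: no
first redex: a beta-redex


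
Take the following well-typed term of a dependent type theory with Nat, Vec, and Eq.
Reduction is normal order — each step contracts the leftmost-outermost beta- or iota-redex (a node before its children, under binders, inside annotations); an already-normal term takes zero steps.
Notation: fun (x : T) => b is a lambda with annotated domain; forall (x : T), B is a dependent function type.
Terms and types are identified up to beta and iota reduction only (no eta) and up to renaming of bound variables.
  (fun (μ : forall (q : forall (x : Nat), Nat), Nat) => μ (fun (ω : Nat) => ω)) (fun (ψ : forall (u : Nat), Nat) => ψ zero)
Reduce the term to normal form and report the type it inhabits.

normal form:
  zero
inferred type:
  Nat
observation: the leftmost-outermost redex is a beta-redex, and normalization takes 3 steps.


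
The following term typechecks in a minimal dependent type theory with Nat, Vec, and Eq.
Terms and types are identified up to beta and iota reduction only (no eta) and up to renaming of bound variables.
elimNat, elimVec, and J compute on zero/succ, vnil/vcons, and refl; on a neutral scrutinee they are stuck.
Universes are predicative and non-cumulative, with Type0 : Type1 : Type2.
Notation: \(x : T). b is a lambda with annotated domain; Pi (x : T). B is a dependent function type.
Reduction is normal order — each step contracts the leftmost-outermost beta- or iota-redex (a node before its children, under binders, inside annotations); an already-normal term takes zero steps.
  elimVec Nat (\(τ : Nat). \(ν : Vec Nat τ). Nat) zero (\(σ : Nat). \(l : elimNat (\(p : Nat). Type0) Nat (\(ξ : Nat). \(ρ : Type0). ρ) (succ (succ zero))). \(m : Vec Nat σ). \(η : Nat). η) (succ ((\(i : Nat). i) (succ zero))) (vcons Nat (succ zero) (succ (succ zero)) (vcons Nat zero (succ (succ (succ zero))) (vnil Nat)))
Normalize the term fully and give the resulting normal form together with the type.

normal form:
  zero
inferred type:
  Nat


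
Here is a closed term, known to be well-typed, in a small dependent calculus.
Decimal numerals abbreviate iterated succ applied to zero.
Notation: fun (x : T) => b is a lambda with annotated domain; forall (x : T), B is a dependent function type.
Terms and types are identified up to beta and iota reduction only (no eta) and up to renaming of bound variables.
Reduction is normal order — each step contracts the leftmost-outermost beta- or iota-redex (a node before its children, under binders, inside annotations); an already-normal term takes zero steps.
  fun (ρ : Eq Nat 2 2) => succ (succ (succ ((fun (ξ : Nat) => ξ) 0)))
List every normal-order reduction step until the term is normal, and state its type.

normal-order reduction:
  fun (ρ : Eq Nat 2 2) => succ (succ (succ ((fun (ξ : Nat) => ξ) 0)))
  ~> fun (ρ : Eq Nat 2 2) => 3
the term's type:
  forall (ρ : Eq Nat 2 2), Nat


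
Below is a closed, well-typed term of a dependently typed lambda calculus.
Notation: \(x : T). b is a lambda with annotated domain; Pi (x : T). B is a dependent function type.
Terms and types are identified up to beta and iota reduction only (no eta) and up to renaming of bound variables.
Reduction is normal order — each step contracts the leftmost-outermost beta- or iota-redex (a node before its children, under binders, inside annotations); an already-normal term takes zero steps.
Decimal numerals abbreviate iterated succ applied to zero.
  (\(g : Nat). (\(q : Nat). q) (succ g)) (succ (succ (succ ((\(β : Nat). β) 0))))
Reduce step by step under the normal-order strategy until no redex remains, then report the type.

normal-order reduction sequence:
  (\(g : Nat). (\(q : Nat). q) (succ g)) (succ (succ (succ ((\(β : Nat). β) 0))))
  ~> (\(g : Nat). g) (succ (succ (succ (succ ((\(q : Nat). q) 0)))))
  ~> succ (succ (succ (succ ((\(g : Nat). g) 0))))
  ~> 4
inferred type:
  Nat


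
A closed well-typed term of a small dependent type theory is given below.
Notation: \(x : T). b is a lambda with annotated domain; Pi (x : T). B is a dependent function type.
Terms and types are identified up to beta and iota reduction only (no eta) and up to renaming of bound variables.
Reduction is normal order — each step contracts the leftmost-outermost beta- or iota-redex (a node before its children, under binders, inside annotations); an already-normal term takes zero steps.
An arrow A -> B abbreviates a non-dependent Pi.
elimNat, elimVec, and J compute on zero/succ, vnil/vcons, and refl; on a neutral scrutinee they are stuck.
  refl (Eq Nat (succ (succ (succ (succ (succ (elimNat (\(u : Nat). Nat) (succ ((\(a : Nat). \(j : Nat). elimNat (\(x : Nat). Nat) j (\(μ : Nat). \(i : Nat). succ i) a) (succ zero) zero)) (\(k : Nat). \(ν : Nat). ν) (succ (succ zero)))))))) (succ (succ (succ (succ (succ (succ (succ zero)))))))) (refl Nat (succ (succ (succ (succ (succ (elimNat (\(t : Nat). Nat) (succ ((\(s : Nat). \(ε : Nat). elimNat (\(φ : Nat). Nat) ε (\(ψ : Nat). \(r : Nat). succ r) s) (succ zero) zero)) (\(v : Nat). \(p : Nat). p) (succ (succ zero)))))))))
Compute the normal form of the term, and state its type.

normal form:
  refl (Eq Nat (succ (succ (succ (succ (succ (succ (succ zero))))))) (succ (succ (succ (succ (succ (succ (succ zero)))))))) (refl Nat (succ (succ (succ (succ (succ (succ (succ zero))))))))
type:
  Eq (Eq Nat (succ (succ (succ (succ (succ (succ (succ zero))))))) (succ (succ (succ (succ (succ (succ (succ zero)))))))) (refl Nat (succ (succ (succ (succ (succ (succ (succ zero)))))))) (refl Nat (succ (succ (succ (succ (succ (succ (succ zero))))))))


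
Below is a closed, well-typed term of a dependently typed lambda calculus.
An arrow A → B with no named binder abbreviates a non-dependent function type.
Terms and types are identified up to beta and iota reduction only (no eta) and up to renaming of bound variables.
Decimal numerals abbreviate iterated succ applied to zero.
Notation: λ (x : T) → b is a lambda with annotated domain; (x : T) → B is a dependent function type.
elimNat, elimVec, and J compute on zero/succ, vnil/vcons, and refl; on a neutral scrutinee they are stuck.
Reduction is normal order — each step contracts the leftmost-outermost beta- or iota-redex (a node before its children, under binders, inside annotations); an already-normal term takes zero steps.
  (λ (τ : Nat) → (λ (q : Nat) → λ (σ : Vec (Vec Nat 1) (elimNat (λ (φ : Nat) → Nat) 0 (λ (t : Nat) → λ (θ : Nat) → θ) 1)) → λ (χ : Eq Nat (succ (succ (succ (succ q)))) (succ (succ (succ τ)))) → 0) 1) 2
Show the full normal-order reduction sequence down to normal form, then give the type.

reduction (normal order):
  (λ (τ : Nat) → (λ (q : Nat) → λ (σ : Vec (Vec Nat 1) (elimNat (λ (φ : Nat) → Nat) 0 (λ (t : Nat) → λ (θ : Nat) → θ) 1)) → λ (χ : Eq Nat (succ (succ (succ (succ q)))) (succ (succ (succ τ)))) → 0) 1) 2
  ~> (λ (τ : Nat) → λ (q : Vec (Vec Nat 1) (elimNat (λ (σ : Nat) → Nat) 0 (λ (φ : Nat) → λ (t : Nat) → t) 1)) → λ (θ : Eq Nat (succ (succ (succ (succ τ)))) 5) → 0) 1
  ~> λ (τ : Vec (Vec Nat 1) (elimNat (λ (q : Nat) → Nat) 0 (λ (σ : Nat) → λ (φ : Nat) → φ) 1)) → λ (t : Eq Nat 5 5) → 0
  ~> λ (τ : Vec (Vec Nat 1) ((λ (q : Nat) → λ (σ : Nat) → σ) 0 (elimNat (λ (φ : Nat) → Nat) 0 (λ (t : Nat) → λ (θ : Nat) → θ) 0))) → λ (χ : Eq Nat 5 5) → 0
  ~> λ (τ : Vec (Vec Nat 1) ((λ (q : Nat) → q) (elimNat (λ (σ : Nat) → Nat) 0 (λ (φ : Nat) → λ (t : Nat) → t) 0))) → λ (θ : Eq Nat 5 5) → 0
  ~> λ (τ : Vec (Vec Nat 1) (elimNat (λ (q : Nat) → Nat) 0 (λ (σ : Nat) → λ (φ : Nat) → φ) 0)) → λ (t : Eq Nat 5 5) → 0
  ~> λ (τ : Vec (Vec Nat 1) 0) → λ (q : Eq Nat 5 5) → 0
type:
  Vec (Vec Nat 1) 0 → Eq Nat 5 5 → Nat


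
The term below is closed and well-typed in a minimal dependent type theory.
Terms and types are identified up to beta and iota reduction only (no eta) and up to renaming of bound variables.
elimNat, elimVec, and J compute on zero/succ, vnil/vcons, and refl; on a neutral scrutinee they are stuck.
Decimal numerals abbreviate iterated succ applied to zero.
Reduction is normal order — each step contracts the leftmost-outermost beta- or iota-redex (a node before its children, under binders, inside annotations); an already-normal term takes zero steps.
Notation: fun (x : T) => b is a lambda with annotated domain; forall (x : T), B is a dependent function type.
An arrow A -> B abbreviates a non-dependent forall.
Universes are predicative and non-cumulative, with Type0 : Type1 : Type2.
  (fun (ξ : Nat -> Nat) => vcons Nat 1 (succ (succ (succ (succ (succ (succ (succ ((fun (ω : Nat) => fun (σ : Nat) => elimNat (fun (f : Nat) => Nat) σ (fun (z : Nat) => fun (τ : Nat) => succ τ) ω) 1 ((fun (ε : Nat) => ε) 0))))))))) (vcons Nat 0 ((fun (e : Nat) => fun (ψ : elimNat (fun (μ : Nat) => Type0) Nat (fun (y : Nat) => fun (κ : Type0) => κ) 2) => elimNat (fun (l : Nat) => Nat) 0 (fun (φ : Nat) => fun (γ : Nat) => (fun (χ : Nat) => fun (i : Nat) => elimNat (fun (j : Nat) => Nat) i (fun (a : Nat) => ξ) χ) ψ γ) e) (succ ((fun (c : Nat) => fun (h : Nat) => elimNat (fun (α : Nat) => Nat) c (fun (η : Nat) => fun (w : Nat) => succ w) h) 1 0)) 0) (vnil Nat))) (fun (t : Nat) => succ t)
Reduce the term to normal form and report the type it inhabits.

reduced normal form:
  vcons Nat 1 8 (vcons Nat 0 0 (vnil Nat))
type:
  Vec Nat 2
observation: the leftmost-outermost redex is a beta-redex, and normalization takes 26 steps.


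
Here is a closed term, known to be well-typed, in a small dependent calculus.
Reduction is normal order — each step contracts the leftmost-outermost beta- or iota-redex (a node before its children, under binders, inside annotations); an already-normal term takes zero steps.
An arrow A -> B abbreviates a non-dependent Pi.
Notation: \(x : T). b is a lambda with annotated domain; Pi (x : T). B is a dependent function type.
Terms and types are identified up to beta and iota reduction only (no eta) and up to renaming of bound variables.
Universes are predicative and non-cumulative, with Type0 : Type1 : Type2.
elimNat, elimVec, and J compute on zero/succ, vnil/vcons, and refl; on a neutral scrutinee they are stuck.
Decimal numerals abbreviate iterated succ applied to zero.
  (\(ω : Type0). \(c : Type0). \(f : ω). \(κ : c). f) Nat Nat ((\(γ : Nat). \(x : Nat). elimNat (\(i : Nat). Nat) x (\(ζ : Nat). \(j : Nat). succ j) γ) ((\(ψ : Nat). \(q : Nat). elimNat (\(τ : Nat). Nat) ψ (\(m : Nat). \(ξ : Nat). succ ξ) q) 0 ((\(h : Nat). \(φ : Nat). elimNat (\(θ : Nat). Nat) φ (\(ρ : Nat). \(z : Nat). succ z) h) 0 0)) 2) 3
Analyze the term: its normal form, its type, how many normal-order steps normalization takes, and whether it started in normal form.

resulting normal form:
  2
type:
  Nat
reduction steps (normal order): 13
already normal: no
first redex: a beta-redex


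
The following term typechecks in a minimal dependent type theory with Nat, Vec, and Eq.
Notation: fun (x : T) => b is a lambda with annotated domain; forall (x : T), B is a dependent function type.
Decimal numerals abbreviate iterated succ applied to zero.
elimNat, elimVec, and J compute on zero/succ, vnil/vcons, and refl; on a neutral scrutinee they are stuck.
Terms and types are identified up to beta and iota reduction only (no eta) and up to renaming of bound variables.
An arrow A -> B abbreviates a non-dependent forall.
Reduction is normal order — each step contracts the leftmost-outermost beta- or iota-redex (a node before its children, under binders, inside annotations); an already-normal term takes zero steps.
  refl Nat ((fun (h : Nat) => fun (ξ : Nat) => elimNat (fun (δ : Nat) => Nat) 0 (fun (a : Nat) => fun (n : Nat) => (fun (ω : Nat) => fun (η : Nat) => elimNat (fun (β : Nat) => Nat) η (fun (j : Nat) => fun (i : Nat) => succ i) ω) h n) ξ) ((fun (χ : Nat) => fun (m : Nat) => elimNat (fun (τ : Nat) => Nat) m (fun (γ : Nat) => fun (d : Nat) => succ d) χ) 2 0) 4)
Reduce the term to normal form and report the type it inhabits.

reduced normal form:
  refl Nat 8
type:
  Eq Nat 8 8
observation: the term reaches its normal form after 87 normal-order steps.


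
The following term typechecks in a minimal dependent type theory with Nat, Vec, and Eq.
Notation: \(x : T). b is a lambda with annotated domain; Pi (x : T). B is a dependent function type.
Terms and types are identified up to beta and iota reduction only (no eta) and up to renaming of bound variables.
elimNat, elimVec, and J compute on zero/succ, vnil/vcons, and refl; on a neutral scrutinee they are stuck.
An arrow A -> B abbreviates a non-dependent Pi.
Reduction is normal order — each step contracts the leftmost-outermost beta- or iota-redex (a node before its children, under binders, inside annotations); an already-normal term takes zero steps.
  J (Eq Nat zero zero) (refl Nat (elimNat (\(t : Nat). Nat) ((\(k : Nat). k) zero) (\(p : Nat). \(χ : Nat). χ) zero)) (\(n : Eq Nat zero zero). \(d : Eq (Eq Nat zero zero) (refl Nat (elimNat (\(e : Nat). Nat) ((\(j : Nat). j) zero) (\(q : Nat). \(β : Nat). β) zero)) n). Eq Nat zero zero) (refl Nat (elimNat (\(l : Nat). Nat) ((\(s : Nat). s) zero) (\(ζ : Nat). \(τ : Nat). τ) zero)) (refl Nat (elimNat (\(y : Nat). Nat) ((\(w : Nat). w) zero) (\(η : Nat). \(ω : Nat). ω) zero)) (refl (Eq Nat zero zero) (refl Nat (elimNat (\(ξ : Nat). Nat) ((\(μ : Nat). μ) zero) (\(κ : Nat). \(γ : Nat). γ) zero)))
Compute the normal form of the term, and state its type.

normal form:
  refl Nat zero
type:
  Eq Nat zero zero


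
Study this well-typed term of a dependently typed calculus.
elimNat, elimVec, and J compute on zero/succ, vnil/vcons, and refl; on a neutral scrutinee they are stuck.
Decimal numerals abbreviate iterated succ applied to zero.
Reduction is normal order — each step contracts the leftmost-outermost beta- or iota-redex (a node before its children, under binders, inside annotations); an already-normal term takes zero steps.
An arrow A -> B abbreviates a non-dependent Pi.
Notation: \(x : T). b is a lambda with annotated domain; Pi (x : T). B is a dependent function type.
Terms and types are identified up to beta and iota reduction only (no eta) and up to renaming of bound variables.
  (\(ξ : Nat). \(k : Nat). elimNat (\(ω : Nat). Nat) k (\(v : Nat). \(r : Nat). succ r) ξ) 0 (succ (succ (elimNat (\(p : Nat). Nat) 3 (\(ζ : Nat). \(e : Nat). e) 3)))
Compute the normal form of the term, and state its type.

resulting normal form:
  5
the term's type:
  Nat
observation: 13 normal-order steps normalize the term, beginning with a beta-redex.


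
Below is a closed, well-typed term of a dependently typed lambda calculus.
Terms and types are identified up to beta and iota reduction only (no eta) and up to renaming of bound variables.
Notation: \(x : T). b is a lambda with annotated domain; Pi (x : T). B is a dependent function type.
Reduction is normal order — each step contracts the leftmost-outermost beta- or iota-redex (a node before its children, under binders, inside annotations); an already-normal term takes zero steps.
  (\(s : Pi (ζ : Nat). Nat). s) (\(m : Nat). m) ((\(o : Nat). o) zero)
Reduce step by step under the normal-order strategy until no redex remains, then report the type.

normal-order reduction:
  (\(s : Pi (ζ : Nat). Nat). s) (\(m : Nat). m) ((\(o : Nat). o) zero)
  ~> (\(s : Nat). s) ((\(ζ : Nat). ζ) zero)
  ~> (\(s : Nat). s) zero
  ~> zero
inferred type:
  Nat


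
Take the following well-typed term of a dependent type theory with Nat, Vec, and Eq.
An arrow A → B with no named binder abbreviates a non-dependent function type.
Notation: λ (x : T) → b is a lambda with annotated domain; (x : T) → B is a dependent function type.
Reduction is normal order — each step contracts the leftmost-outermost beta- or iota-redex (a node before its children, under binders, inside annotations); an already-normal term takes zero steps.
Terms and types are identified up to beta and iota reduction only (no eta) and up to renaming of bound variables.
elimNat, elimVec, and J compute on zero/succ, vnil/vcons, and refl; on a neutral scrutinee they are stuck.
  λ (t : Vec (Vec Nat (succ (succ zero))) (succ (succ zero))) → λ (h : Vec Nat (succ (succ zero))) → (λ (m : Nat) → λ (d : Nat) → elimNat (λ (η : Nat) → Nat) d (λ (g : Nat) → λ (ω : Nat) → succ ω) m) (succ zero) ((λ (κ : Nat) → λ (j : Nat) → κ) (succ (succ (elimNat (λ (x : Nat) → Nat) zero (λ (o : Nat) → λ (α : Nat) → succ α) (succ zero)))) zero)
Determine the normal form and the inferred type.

resulting normal form:
  λ (t : Vec (Vec Nat (succ (succ zero))) (succ (succ zero))) → λ (h : Vec Nat (succ (succ zero))) → succ (succ (succ (succ zero)))
type:
  Vec (Vec Nat (succ (succ zero))) (succ (succ zero)) → Vec Nat (succ (succ zero)) → Nat


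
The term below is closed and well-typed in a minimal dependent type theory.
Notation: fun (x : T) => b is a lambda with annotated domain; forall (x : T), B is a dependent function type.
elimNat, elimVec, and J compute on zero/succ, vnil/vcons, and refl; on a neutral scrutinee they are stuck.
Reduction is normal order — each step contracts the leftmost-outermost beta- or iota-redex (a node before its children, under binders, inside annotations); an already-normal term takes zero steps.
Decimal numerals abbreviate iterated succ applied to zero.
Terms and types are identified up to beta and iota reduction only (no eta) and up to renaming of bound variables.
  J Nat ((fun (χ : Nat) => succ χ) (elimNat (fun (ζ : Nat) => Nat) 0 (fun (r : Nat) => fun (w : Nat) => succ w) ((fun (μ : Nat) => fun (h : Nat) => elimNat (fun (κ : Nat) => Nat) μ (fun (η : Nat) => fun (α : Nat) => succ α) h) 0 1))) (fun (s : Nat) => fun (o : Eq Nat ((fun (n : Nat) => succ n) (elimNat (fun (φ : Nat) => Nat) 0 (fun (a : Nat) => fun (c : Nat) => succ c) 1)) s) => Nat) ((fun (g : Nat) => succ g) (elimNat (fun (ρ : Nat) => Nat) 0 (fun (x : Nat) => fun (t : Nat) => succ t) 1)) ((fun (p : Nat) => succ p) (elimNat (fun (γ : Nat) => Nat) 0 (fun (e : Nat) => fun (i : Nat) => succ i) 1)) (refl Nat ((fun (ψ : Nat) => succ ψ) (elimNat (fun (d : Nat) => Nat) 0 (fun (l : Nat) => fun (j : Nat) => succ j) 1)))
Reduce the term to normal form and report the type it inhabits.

normal form:
  2
type:
  Nat


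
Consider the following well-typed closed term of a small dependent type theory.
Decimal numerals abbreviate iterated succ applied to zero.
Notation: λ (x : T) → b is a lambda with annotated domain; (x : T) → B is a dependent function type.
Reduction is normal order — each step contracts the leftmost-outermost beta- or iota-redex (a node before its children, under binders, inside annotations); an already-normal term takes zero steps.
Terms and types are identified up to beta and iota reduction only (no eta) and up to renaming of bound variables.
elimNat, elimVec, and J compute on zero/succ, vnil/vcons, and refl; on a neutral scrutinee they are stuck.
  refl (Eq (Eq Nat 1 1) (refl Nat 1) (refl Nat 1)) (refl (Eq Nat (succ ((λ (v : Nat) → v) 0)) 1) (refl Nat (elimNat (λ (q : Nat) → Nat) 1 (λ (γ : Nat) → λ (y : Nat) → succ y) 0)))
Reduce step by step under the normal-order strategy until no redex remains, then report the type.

reduction (normal order):
  refl (Eq (Eq Nat 1 1) (refl Nat 1) (refl Nat 1)) (refl (Eq Nat (succ ((λ (v : Nat) → v) 0)) 1) (refl Nat (elimNat (λ (q : Nat) → Nat) 1 (λ (γ : Nat) → λ (y : Nat) → succ y) 0)))
  ~> refl (Eq (Eq Nat 1 1) (refl Nat 1) (refl Nat 1)) (refl (Eq Nat 1 1) (refl Nat (elimNat (λ (v : Nat) → Nat) 1 (λ (q : Nat) → λ (γ : Nat) → succ γ) 0)))
  ~> refl (Eq (Eq Nat 1 1) (refl Nat 1) (refl Nat 1)) (refl (Eq Nat 1 1) (refl Nat 1))
the term's type:
  Eq (Eq (Eq Nat 1 1) (refl Nat 1) (refl Nat 1)) (refl (Eq Nat 1 1) (refl Nat 1)) (refl (Eq Nat 1 1) (refl Nat 1))


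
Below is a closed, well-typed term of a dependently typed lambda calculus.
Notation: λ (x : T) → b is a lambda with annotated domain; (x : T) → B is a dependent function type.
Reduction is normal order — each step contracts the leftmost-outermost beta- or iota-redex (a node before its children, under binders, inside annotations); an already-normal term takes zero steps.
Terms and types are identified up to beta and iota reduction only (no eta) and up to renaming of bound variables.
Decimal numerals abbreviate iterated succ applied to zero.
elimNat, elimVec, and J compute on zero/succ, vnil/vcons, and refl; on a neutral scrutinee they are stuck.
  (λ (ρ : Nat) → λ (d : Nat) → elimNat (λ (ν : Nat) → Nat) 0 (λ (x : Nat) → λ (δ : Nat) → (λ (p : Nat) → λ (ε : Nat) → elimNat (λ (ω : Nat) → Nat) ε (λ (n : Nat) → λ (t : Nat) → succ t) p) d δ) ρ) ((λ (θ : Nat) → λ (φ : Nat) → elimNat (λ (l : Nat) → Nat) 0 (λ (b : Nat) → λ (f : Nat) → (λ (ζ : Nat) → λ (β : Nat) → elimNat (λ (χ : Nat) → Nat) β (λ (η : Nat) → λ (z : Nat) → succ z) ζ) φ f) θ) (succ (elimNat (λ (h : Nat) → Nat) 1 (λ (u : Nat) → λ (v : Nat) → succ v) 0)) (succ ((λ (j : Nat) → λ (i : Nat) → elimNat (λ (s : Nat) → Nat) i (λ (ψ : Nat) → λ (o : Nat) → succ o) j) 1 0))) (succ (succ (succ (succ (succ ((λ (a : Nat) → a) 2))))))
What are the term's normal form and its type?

normal form:
  28
type:
  Nat


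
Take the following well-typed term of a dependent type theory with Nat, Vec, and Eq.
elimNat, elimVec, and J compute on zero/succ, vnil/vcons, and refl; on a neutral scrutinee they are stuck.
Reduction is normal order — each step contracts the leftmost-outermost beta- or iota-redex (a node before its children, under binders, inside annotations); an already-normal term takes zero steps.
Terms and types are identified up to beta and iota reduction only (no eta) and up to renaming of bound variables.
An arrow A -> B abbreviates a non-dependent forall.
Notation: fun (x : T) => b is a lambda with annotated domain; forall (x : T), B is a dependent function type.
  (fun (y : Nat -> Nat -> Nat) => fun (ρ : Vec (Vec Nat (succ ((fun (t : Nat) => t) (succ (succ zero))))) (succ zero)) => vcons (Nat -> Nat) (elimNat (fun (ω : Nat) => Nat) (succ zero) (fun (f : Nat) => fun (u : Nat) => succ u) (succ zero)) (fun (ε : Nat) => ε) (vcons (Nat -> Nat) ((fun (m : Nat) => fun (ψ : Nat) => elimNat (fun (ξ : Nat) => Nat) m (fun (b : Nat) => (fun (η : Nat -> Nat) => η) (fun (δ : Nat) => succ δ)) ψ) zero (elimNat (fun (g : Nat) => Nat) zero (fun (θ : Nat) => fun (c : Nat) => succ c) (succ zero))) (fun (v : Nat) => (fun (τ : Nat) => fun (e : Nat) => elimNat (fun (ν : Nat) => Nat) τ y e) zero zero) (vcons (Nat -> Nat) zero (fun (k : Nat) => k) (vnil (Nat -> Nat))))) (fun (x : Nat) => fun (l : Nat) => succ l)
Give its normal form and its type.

reduced normal form:
  fun (y : Vec (Vec Nat (succ (succ (succ zero)))) (succ zero)) => vcons (Nat -> Nat) (succ (succ zero)) (fun (ρ : Nat) => ρ) (vcons (Nat -> Nat) (succ zero) (fun (t : Nat) => zero) (vcons (Nat -> Nat) zero (fun (ω : Nat) => ω) (vnil (Nat -> Nat))))
type:
  Vec (Vec Nat (succ (succ (succ zero)))) (succ zero) -> Vec (Nat -> Nat) (succ (succ (succ zero)))


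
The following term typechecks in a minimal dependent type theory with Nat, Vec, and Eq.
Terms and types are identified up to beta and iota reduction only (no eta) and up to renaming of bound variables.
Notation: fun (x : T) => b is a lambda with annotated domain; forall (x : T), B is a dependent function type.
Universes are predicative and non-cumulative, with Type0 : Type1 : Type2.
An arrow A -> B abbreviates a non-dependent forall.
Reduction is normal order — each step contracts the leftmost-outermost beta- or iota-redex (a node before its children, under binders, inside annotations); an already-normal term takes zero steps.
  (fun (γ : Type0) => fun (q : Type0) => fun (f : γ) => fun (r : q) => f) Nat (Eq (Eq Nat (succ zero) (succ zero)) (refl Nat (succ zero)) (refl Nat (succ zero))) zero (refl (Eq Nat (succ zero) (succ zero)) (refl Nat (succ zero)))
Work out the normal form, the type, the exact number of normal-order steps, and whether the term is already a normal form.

reduced normal form:
  zero
type:
  Nat
reduction steps (normal order): 4
term was already normal: no
first redex: a beta-redex


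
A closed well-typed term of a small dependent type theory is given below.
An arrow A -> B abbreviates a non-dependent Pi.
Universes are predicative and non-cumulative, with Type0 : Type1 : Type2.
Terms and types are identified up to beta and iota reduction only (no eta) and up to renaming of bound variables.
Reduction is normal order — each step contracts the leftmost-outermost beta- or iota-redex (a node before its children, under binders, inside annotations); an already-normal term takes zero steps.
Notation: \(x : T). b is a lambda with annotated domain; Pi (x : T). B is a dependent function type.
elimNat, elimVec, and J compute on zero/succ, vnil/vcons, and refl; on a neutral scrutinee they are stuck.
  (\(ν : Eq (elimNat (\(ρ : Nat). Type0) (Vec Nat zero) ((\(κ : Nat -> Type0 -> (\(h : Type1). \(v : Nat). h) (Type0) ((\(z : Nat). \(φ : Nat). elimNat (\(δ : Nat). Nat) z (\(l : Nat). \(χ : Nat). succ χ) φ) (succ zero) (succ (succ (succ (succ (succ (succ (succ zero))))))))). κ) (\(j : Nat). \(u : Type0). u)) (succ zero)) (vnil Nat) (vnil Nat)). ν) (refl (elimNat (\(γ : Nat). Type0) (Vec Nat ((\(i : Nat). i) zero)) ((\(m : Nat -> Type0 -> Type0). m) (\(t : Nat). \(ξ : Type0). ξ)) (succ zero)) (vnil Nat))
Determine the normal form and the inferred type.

resulting normal form:
  refl (Vec Nat zero) (vnil Nat)
inferred type:
  Eq (Vec Nat zero) (vnil Nat) (vnil Nat)
observation: reduction starts at a beta-redex, and 7 normal-order steps reach the normal form.


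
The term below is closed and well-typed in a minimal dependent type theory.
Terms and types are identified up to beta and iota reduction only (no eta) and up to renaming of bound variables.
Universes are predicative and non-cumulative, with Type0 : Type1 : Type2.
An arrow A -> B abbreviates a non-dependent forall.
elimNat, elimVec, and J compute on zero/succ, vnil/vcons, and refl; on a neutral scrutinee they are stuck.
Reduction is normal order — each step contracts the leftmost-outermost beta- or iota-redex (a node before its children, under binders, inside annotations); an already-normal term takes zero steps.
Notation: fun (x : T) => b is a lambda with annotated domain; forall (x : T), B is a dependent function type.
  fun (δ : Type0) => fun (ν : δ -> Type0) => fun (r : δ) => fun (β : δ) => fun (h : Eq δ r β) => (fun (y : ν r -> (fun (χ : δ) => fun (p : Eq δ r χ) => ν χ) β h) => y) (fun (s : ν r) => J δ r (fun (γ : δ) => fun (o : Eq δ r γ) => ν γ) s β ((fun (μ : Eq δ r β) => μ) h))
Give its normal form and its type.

resulting normal form:
  fun (δ : Type0) => fun (ν : δ -> Type0) => fun (r : δ) => fun (β : δ) => fun (h : Eq δ r β) => fun (y : ν r) => J δ r (fun (χ : δ) => fun (p : Eq δ r χ) => ν χ) y β h
the term's type:
  forall (δ : Type0), forall (ν : δ -> Type0), forall (r : δ), forall (β : δ), Eq δ r β -> ν r -> ν β
observation: 2 normal-order steps normalize the term, beginning with a beta-redex.


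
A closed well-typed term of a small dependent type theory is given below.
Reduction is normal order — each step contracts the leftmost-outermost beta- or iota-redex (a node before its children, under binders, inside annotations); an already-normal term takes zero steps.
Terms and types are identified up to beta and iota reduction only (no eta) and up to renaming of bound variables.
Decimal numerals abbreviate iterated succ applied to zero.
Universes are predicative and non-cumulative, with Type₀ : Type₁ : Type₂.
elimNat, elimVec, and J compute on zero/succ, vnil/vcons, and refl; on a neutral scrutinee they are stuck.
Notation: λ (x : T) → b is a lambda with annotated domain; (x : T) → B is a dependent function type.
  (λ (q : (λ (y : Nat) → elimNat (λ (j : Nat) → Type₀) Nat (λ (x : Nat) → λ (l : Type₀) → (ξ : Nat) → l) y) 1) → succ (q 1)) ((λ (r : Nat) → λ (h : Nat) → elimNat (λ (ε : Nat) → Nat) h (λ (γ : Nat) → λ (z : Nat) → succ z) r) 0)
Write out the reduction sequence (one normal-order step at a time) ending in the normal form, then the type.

normal-order reduction:
  (λ (q : (λ (y : Nat) → elimNat (λ (j : Nat) → Type₀) Nat (λ (x : Nat) → λ (l : Type₀) → (ξ : Nat) → l) y) 1) → succ (q 1)) ((λ (r : Nat) → λ (h : Nat) → elimNat (λ (ε : Nat) → Nat) h (λ (γ : Nat) → λ (z : Nat) → succ z) r) 0)
  ~> succ ((λ (q : Nat) → λ (y : Nat) → elimNat (λ (j : Nat) → Nat) y (λ (x : Nat) → λ (l : Nat) → succ l) q) 0 1)
  ~> succ ((λ (q : Nat) → elimNat (λ (y : Nat) → Nat) q (λ (j : Nat) → λ (x : Nat) → succ x) 0) 1)
  ~> succ (elimNat (λ (q : Nat) → Nat) 1 (λ (y : Nat) → λ (j : Nat) → succ j) 0)
  ~> 2
type:
  Nat


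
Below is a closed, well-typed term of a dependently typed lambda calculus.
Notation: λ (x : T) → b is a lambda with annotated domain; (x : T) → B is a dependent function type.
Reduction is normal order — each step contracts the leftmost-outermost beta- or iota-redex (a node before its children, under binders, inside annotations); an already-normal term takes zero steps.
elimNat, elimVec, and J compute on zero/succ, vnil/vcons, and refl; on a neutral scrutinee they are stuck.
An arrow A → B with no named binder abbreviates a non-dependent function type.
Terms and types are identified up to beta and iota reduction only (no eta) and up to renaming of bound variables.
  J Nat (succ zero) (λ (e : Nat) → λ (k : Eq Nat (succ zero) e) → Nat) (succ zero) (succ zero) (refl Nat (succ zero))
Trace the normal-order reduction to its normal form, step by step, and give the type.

normal-order reduction:
  J Nat (succ zero) (λ (e : Nat) → λ (k : Eq Nat (succ zero) e) → Nat) (succ zero) (succ zero) (refl Nat (succ zero))
  ~> succ zero
type:
  Nat


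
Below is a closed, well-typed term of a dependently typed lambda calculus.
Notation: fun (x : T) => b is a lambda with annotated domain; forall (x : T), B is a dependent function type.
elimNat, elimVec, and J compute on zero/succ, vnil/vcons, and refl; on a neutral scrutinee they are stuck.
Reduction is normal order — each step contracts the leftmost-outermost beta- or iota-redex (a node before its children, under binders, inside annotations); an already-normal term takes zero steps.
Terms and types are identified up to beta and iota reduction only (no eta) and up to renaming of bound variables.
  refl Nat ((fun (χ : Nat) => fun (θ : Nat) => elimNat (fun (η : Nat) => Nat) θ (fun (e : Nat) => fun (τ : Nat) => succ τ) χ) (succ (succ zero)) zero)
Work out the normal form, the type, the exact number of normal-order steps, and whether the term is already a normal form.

reduced normal form:
  refl Nat (succ (succ zero))
type:
  Eq Nat (succ (succ zero)) (succ (succ zero))
reduction steps (normal order): 9
term was already normal: no
first contracted redex: a beta-redex


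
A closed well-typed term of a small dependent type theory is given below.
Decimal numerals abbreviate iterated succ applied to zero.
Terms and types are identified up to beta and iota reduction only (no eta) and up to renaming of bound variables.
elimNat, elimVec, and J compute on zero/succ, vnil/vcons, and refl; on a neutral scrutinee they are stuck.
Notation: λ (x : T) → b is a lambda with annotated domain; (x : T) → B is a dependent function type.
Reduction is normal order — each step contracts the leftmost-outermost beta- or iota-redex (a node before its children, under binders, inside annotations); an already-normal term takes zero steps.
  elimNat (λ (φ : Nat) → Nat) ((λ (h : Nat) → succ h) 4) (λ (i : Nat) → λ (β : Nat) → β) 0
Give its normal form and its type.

resulting normal form:
  5
the term's type:
  Nat


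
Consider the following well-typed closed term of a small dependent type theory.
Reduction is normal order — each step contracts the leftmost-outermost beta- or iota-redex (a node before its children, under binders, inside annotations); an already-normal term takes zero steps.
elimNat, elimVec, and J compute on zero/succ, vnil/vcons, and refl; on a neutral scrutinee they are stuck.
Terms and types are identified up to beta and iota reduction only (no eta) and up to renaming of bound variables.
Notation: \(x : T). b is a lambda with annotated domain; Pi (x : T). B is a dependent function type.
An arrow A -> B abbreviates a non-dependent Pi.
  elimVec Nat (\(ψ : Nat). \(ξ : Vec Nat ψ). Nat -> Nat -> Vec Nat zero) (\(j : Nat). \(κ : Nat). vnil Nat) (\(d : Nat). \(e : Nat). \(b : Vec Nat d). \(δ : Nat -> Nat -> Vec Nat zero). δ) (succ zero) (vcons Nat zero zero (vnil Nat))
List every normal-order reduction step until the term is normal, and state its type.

reduction (normal order):
  elimVec Nat (\(ψ : Nat). \(ξ : Vec Nat ψ). Nat -> Nat -> Vec Nat zero) (\(j : Nat). \(κ : Nat). vnil Nat) (\(d : Nat). \(e : Nat). \(b : Vec Nat d). \(δ : Nat -> Nat -> Vec Nat zero). δ) (succ zero) (vcons Nat zero zero (vnil Nat))
  ~> (\(ψ : Nat). \(ξ : Nat). \(j : Vec Nat ψ). \(κ : Nat -> Nat -> Vec Nat zero). κ) zero zero (vnil Nat) (elimVec Nat (\(d : Nat). \(e : Vec Nat d). Nat -> Nat -> Vec Nat zero) (\(b : Nat). \(δ : Nat). vnil Nat) (\(i : Nat). \(z : Nat). \(μ : Vec Nat i). \(η : Nat -> Nat -> Vec Nat zero). η) zero (vnil Nat))
  ~> (\(ψ : Nat). \(ξ : Vec Nat zero). \(j : Nat -> Nat -> Vec Nat zero). j) zero (vnil Nat) (elimVec Nat (\(κ : Nat). \(d : Vec Nat κ). Nat -> Nat -> Vec Nat zero) (\(e : Nat). \(b : Nat). vnil Nat) (\(δ : Nat). \(i : Nat). \(z : Vec Nat δ). \(μ : Nat -> Nat -> Vec Nat zero). μ) zero (vnil Nat))
  ~> (\(ψ : Vec Nat zero). \(ξ : Nat -> Nat -> Vec Nat zero). ξ) (vnil Nat) (elimVec Nat (\(j : Nat). \(κ : Vec Nat j). Nat -> Nat -> Vec Nat zero) (\(d : Nat). \(e : Nat). vnil Nat) (\(b : Nat). \(δ : Nat). \(i : Vec Nat b). \(z : Nat -> Nat -> Vec Nat zero). z) zero (vnil Nat))
  ~> (\(ψ : Nat -> Nat -> Vec Nat zero). ψ) (elimVec Nat (\(ξ : Nat). \(j : Vec Nat ξ). Nat -> Nat -> Vec Nat zero) (\(κ : Nat). \(d : Nat). vnil Nat) (\(e : Nat). \(b : Nat). \(δ : Vec Nat e). \(i : Nat -> Nat -> Vec Nat zero). i) zero (vnil Nat))
  ~> elimVec Nat (\(ψ : Nat). \(ξ : Vec Nat ψ). Nat -> Nat -> Vec Nat zero) (\(j : Nat). \(κ : Nat). vnil Nat) (\(d : Nat). \(e : Nat). \(b : Vec Nat d). \(δ : Nat -> Nat -> Vec Nat zero). δ) zero (vnil Nat)
  ~> \(ψ : Nat). \(ξ : Nat). vnil Nat
type:
  Nat -> Nat -> Vec Nat zero


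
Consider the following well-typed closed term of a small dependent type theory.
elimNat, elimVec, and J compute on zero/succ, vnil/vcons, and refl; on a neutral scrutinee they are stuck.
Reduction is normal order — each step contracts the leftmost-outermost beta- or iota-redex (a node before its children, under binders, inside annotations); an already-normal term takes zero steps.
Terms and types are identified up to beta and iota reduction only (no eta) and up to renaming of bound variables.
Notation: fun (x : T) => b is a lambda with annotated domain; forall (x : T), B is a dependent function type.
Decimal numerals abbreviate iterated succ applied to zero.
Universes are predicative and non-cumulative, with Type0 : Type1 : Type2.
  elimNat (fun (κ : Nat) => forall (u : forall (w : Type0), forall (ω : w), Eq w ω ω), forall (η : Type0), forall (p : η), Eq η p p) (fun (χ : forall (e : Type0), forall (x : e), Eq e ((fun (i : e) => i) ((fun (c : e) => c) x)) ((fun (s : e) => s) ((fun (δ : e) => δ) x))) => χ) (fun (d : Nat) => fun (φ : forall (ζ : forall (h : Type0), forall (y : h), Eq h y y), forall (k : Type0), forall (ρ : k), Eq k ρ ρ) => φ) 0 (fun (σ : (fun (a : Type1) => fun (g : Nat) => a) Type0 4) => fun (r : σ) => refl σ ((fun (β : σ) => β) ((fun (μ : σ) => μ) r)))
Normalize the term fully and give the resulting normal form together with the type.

reduced normal form:
  fun (κ : Type0) => fun (u : κ) => refl κ u
inferred type:
  forall (κ : Type0), forall (u : κ), Eq κ u u
observation: reduction starts at an elimNat iota-redex, and 6 normal-order steps reach the normal form.


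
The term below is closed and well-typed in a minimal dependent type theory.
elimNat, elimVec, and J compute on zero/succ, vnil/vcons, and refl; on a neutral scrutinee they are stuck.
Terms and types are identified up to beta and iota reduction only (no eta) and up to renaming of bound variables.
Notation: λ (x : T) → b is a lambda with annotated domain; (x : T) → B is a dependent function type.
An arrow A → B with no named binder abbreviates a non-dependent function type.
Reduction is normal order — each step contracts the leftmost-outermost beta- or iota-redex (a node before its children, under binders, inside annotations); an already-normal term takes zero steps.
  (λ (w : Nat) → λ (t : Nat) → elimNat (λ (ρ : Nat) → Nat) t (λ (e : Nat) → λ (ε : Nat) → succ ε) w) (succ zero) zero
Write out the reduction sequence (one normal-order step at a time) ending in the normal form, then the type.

reduction (normal order):
  (λ (w : Nat) → λ (t : Nat) → elimNat (λ (ρ : Nat) → Nat) t (λ (e : Nat) → λ (ε : Nat) → succ ε) w) (succ zero) zero
  ~> (λ (w : Nat) → elimNat (λ (t : Nat) → Nat) w (λ (ρ : Nat) → λ (e : Nat) → succ e) (succ zero)) zero
  ~> elimNat (λ (w : Nat) → Nat) zero (λ (t : Nat) → λ (ρ : Nat) → succ ρ) (succ zero)
  ~> (λ (w : Nat) → λ (t : Nat) → succ t) zero (elimNat (λ (ρ : Nat) → Nat) zero (λ (e : Nat) → λ (ε : Nat) → succ ε) zero)
  ~> (λ (w : Nat) → succ w) (elimNat (λ (t : Nat) → Nat) zero (λ (ρ : Nat) → λ (e : Nat) → succ e) zero)
  ~> succ (elimNat (λ (w : Nat) → Nat) zero (λ (t : Nat) → λ (ρ : Nat) → succ ρ) zero)
  ~> succ zero
type:
  Nat
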